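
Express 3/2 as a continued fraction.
[1; 2]

Euclidean algorithm steps:
3 = 1 × 2 + 1
2 = 2 × 1 + 0
Continued fraction: [1; 2]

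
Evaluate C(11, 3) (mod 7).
4

Using Lucas' theorem:
Write n=11 and k=3 in base 7:
n in base 7: [1, 4]
k in base 7: [0, 3]
C(11,3) mod 7 = ∏ C(n_i, k_i) mod 7
Digit binomials (mod 7): C(1,0) = 1; C(4,3) = 4
Product: 1 × 4 = 4 ≡ 4 (mod 7)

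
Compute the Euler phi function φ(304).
144

304 = 2^4 × 19
φ(n) = n × ∏(1 - 1/p) for each prime p dividing n
φ(304) = 304 × (1 - 1/2) × (1 - 1/19) = 144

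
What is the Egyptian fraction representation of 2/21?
1/11 + 1/231

Greedy algorithm:
2/21: ceiling(21/2) = 11, use 1/11
1/231: ceiling(231/1) = 231, use 1/231
Result: 2/21 = 1/11 + 1/231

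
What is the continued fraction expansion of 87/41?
[2; 8, 5]

Euclidean algorithm steps:
87 = 2 × 41 + 5
41 = 8 × 5 + 1
5 = 5 × 1 + 0
Continued fraction: [2; 8, 5]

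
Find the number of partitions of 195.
2580840212973

p(n) counts ways to write n as a sum of positive integers (order ignored).
Euler's pentagonal recurrence: p(k) = p(k-1) + p(k-2) - p(k-5) - p(k-7) + p(k-12) + p(k-15) - ... (offsets j(3j∓1)/2, signs ++--, p(0)=1, p(<0)=0).
DP table for k = 0..194: p(0)=1, p(1)=1, p(2)=2, p(3)=3, p(4)=5, p(5)=7, p(6)=11, p(7)=15, p(8)=22, p(9)=30, p(10)=42, p(11)=56, p(12)=77, p(13)=101, p(14)=135, p(15)=176, p(16)=231, p(17)=297, p(18)=385, p(19)=490, p(20)=627, p(21)=792, p(22)=1002, p(23)=1255, p(24)=1575, p(25)=1958, p(26)=2436, p(27)=3010, p(28)=3718, p(29)=4565, p(30)=5604, p(31)=6842, p(32)=8349, p(33)=10143, p(34)=12310, p(35)=14883, p(36)=17977, p(37)=21637, p(38)=26015, p(39)=31185, p(40)=37338, p(41)=44583, p(42)=53174, p(43)=63261, p(44)=75175, p(45)=89134, p(46)=105558, p(47)=124754, p(48)=147273, p(49)=173525, p(50)=204226, p(51)=239943, p(52)=281589, p(53)=329931, p(54)=386155, p(55)=451276, p(56)=526823, p(57)=614154, p(58)=715220, p(59)=831820, p(60)=966467, p(61)=1121505, p(62)=1300156, p(63)=1505499, p(64)=1741630, p(65)=2012558, p(66)=2323520, p(67)=2679689, p(68)=3087735, p(69)=3554345, p(70)=4087968, p(71)=4697205, p(72)=5392783, p(73)=6185689, p(74)=7089500, p(75)=8118264, p(76)=9289091, p(77)=10619863, p(78)=12132164, p(79)=13848650, p(80)=15796476, p(81)=18004327, p(82)=20506255, p(83)=23338469, p(84)=26543660, p(85)=30167357, p(86)=34262962, p(87)=38887673, p(88)=44108109, p(89)=49995925, p(90)=56634173, p(91)=64112359, p(92)=72533807, p(93)=82010177, p(94)=92669720, p(95)=104651419, p(96)=118114304, p(97)=133230930, p(98)=150198136, p(99)=169229875, p(100)=190569292, p(101)=214481126, p(102)=241265379, p(103)=271248950, p(104)=304801365, p(105)=342325709, p(106)=384276336, p(107)=431149389, p(108)=483502844, p(109)=541946240, p(110)=607163746, p(111)=679903203, p(112)=761002156, p(113)=851376628, p(114)=952050665, p(115)=1064144451, p(116)=1188908248, p(117)=1327710076, p(118)=1482074143, p(119)=1653668665, p(120)=1844349560, p(121)=2056148051, p(122)=2291320912, p(123)=2552338241, p(124)=2841940500, p(125)=3163127352, p(126)=3519222692, p(127)=3913864295, p(128)=4351078600, p(129)=4835271870, p(130)=5371315400, p(131)=5964539504, p(132)=6620830889, p(133)=7346629512, p(134)=8149040695, p(135)=9035836076, p(136)=10015581680, p(137)=11097645016, p(138)=12292341831, p(139)=13610949895, p(140)=15065878135, p(141)=16670689208, p(142)=18440293320, p(143)=20390982757, p(144)=22540654445, p(145)=24908858009, p(146)=27517052599, p(147)=30388671978, p(148)=33549419497, p(149)=37027355200, p(150)=40853235313, p(151)=45060624582, p(152)=49686288421, p(153)=54770336324, p(154)=60356673280, p(155)=66493182097, p(156)=73232243759, p(157)=80630964769, p(158)=88751778802, p(159)=97662728555, p(160)=107438159466, p(161)=118159068427, p(162)=129913904637, p(163)=142798995930, p(164)=156919475295, p(165)=172389800255, p(166)=189334822579, p(167)=207890420102, p(168)=228204732751, p(169)=250438925115, p(170)=274768617130, p(171)=301384802048, p(172)=330495499613, p(173)=362326859895, p(174)=397125074750, p(175)=435157697830, p(176)=476715857290, p(177)=522115831195, p(178)=571701605655, p(179)=625846753120, p(180)=684957390936, p(181)=749474411781, p(182)=819876908323, p(183)=896684817527, p(184)=980462880430, p(185)=1071823774337, p(186)=1171432692373, p(187)=1280011042268, p(188)=1398341745571, p(189)=1527273599625, p(190)=1667727404093, p(191)=1820701100652, p(192)=1987276856363, p(193)=2168627105469, p(194)=2366022741845.
Final step: p(195) = p(194) + p(193) - p(190) - p(188) + p(183) + p(180) - p(173) - p(169) + p(160) + p(155) - p(144) - p(138) + p(125) + p(118) - p(103) - p(95) + p(78) + p(69) - p(50) - p(40) + p(19) + p(8)
= 2366022741845 + 2168627105469 - 1667727404093 - 1398341745571 + 896684817527 + 684957390936 - 362326859895 - 250438925115 + 107438159466 + 66493182097 - 22540654445 - 12292341831 + 3163127352 + 1482074143 - 271248950 - 104651419 + 12132164 + 3554345 - 204226 - 37338 + 490 + 22
= 2580840212973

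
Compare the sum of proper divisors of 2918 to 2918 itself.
deficient

Proper divisors of 2918: sum = 1 + 2 + 1459 = 1462
Since 1462 < 2918, 2918 is deficient.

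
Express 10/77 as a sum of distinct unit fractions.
1/8 + 1/206 + 1/63448

Greedy algorithm:
10/77: ceiling(77/10) = 8, use 1/8
3/616: ceiling(616/3) = 206, use 1/206
1/63448: ceiling(63448/1) = 63448, use 1/63448
Result: 10/77 = 1/8 + 1/206 + 1/63448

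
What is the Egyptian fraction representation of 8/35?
1/5 + 1/35

Greedy algorithm:
8/35: ceiling(35/8) = 5, use 1/5
1/35: ceiling(35/1) = 35, use 1/35
Result: 8/35 = 1/5 + 1/35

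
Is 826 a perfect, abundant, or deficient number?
deficient

Proper divisors of 826: sum = 1 + 2 + 7 + 14 + 59 + 118 + 413 = 614
Since 614 < 826, 826 is deficient.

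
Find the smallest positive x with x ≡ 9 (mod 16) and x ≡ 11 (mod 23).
57

Using Chinese Remainder Theorem:
M = 16 × 23 = 368
M1 = 23, M2 = 16
y1 = 23^(-1) mod 16 = 7
y2 = 16^(-1) mod 23 = 13
x = (9×23×7 + 11×16×13) mod 368 = 57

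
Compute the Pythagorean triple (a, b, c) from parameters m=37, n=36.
(73, 2664, 2665)

Euclid's formula: a = m² - n², b = 2mn, c = m² + n²
m = 37, n = 36
a = 37² - 36² = 1369 - 1296 = 73
b = 2 × 37 × 36 = 2664
c = 37² + 36² = 1369 + 1296 = 2665
Verification: 73² + 2664² = 5329 + 7096896 = 7102225 = 2665² ✓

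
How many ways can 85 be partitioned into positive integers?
30167357

p(n) counts ways to write n as a sum of positive integers (order ignored).
Euler's pentagonal recurrence: p(k) = p(k-1) + p(k-2) - p(k-5) - p(k-7) + p(k-12) + p(k-15) - ... (offsets j(3j∓1)/2, signs ++--, p(0)=1, p(<0)=0).
DP table for k = 0..84: p(0)=1, p(1)=1, p(2)=2, p(3)=3, p(4)=5, p(5)=7, p(6)=11, p(7)=15, p(8)=22, p(9)=30, p(10)=42, p(11)=56, p(12)=77, p(13)=101, p(14)=135, p(15)=176, p(16)=231, p(17)=297, p(18)=385, p(19)=490, p(20)=627, p(21)=792, p(22)=1002, p(23)=1255, p(24)=1575, p(25)=1958, p(26)=2436, p(27)=3010, p(28)=3718, p(29)=4565, p(30)=5604, p(31)=6842, p(32)=8349, p(33)=10143, p(34)=12310, p(35)=14883, p(36)=17977, p(37)=21637, p(38)=26015, p(39)=31185, p(40)=37338, p(41)=44583, p(42)=53174, p(43)=63261, p(44)=75175, p(45)=89134, p(46)=105558, p(47)=124754, p(48)=147273, p(49)=173525, p(50)=204226, p(51)=239943, p(52)=281589, p(53)=329931, p(54)=386155, p(55)=451276, p(56)=526823, p(57)=614154, p(58)=715220, p(59)=831820, p(60)=966467, p(61)=1121505, p(62)=1300156, p(63)=1505499, p(64)=1741630, p(65)=2012558, p(66)=2323520, p(67)=2679689, p(68)=3087735, p(69)=3554345, p(70)=4087968, p(71)=4697205, p(72)=5392783, p(73)=6185689, p(74)=7089500, p(75)=8118264, p(76)=9289091, p(77)=10619863, p(78)=12132164, p(79)=13848650, p(80)=15796476, p(81)=18004327, p(82)=20506255, p(83)=23338469, p(84)=26543660.
Final step: p(85) = p(84) + p(83) - p(80) - p(78) + p(73) + p(70) - p(63) - p(59) + p(50) + p(45) - p(34) - p(28) + p(15) + p(8)
= 26543660 + 23338469 - 15796476 - 12132164 + 6185689 + 4087968 - 1505499 - 831820 + 204226 + 89134 - 12310 - 3718 + 176 + 22
= 30167357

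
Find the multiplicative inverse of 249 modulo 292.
129

gcd(249, 292) = 1, so the inverse exists.
Extended Euclidean algorithm on (292, 249):
292 = 1 × 249 + 43  ⟹  43 = (1)·292 + (-1)·249
249 = 5 × 43 + 34  ⟹  34 = (-5)·292 + (6)·249
43 = 1 × 34 + 9  ⟹  9 = (6)·292 + (-7)·249
34 = 3 × 9 + 7  ⟹  7 = (-23)·292 + (27)·249
9 = 1 × 7 + 2  ⟹  2 = (29)·292 + (-34)·249
7 = 3 × 2 + 1  ⟹  1 = (-110)·292 + (129)·249
So (129)·249 ≡ 1 (mod 292), i.e. 249^(-1) ≡ 129 (mod 292).
Check: 249 × 129 = 32121 ≡ 1 (mod 292)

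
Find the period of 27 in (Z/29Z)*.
28

29 is prime, so ord(27) divides φ(29) = 28.
Divisors of 28: 1, 2, 4, 7, 14, 28.
Repeated squaring: 27^1 ≡ 27, 27^2 ≡ 4, 27^4 ≡ 16, 27^8 ≡ 24, 27^16 ≡ 25 (mod 29).
Test 27^d mod 29 for each divisor d in increasing order:
27^1 ≡ 27
27^2 ≡ 4
27^4 ≡ 16
27^7 = 27^4·27^2·27^1 ≡ 17
27^14 = 27^8·27^4·27^2 ≡ 28
27^28 = 27^16·27^8·27^4 ≡ 1  ← first divisor giving 1
The order is 28.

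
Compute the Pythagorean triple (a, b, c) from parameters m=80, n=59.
(2919, 9440, 9881)

Euclid's formula: a = m² - n², b = 2mn, c = m² + n²
m = 80, n = 59
a = 80² - 59² = 6400 - 3481 = 2919
b = 2 × 80 × 59 = 9440
c = 80² + 59² = 6400 + 3481 = 9881
Verification: 2919² + 9440² = 8520561 + 89113600 = 97634161 = 9881² ✓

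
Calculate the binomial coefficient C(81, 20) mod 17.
5

Using Lucas' theorem:
Write n=81 and k=20 in base 17:
n in base 17: [4, 13]
k in base 17: [1, 3]
C(81,20) mod 17 = ∏ C(n_i, k_i) mod 17
Digit binomials (mod 17): C(4,1) = 4; C(13,3) = 286 ≡ 14
Product: 4 × 14 = 56 ≡ 5 (mod 17)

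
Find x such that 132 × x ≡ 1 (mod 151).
143

gcd(132, 151) = 1, so the inverse exists.
Extended Euclidean algorithm on (151, 132):
151 = 1 × 132 + 19  ⟹  19 = (1)·151 + (-1)·132
132 = 6 × 19 + 18  ⟹  18 = (-6)·151 + (7)·132
19 = 1 × 18 + 1  ⟹  1 = (7)·151 + (-8)·132
So (-8)·132 ≡ 1 (mod 151), i.e. 132^(-1) ≡ -8 ≡ 143 (mod 151).
Check: 132 × 143 = 18876 ≡ 1 (mod 151)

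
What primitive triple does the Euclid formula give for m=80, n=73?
(1071, 11680, 11729)

Euclid's formula: a = m² - n², b = 2mn, c = m² + n²
m = 80, n = 73
a = 80² - 73² = 6400 - 5329 = 1071
b = 2 × 80 × 73 = 11680
c = 80² + 73² = 6400 + 5329 = 11729
Verification: 1071² + 11680² = 1147041 + 136422400 = 137569441 = 11729² ✓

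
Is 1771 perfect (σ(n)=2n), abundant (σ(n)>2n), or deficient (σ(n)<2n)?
deficient

Proper divisors of 1771: sum = 1 + 7 + 11 + 23 + 77 + 161 + 253 = 533
Since 533 < 1771, 1771 is deficient.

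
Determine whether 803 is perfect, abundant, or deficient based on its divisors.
deficient

Proper divisors of 803: sum = 1 + 11 + 73 = 85
Since 85 < 803, 803 is deficient.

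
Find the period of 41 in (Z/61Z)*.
10

61 is prime, so ord(41) divides φ(61) = 60.
Divisors of 60: 1, 2, 3, 4, 5, 6, 10, 12, 15, 20, 30, 60.
Repeated squaring: 41^1 ≡ 41, 41^2 ≡ 34, 41^4 ≡ 58, 41^8 ≡ 9, 41^16 ≡ 20, 41^32 ≡ 34 (mod 61).
Test 41^d mod 61 for each divisor d in increasing order:
41^1 ≡ 41
41^2 ≡ 34
41^3 = 41^2·41^1 ≡ 52
41^4 ≡ 58
41^5 = 41^4·41^1 ≡ 60
41^6 = 41^4·41^2 ≡ 20
41^10 = 41^8·41^2 ≡ 1  ← first divisor giving 1
The order is 10.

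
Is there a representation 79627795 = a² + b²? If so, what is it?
Not possible

Factorization: 79627795 = 5 × 13 × 107^3
By Fermat: n is sum of two squares iff every prime p ≡ 3 (mod 4) appears to even power.
Prime(s) ≡ 3 (mod 4) with odd exponent: [(107, 3)]
Therefore 79627795 cannot be expressed as a² + b².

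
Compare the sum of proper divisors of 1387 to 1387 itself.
deficient

Proper divisors of 1387: sum = 1 + 19 + 73 = 93
Since 93 < 1387, 1387 is deficient.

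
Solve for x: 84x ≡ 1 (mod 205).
144

gcd(84, 205) = 1, so the inverse exists.
Extended Euclidean algorithm on (205, 84):
205 = 2 × 84 + 37  ⟹  37 = (1)·205 + (-2)·84
84 = 2 × 37 + 10  ⟹  10 = (-2)·205 + (5)·84
37 = 3 × 10 + 7  ⟹  7 = (7)·205 + (-17)·84
10 = 1 × 7 + 3  ⟹  3 = (-9)·205 + (22)·84
7 = 2 × 3 + 1  ⟹  1 = (25)·205 + (-61)·84
So (-61)·84 ≡ 1 (mod 205), i.e. 84^(-1) ≡ -61 ≡ 144 (mod 205).
Check: 84 × 144 = 12096 ≡ 1 (mod 205)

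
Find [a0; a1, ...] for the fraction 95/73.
[1; 3, 3, 7]

Euclidean algorithm steps:
95 = 1 × 73 + 22
73 = 3 × 22 + 7
22 = 3 × 7 + 1
7 = 7 × 1 + 0
Continued fraction: [1; 3, 3, 7]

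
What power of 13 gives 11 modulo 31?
13

Baby-step giant-step with step n = ⌈√31⌉ = 6.
Baby steps 13^j mod 31 (j:value) for j=0..5: 0:1, 1:13, 2:14, 3:27, 4:10, 5:6.
Giant-step multiplier: 13^(-6) ≡ 13^(30-6) = 13^24 ≡ 2 (mod 31).
Giant steps γ_i = 11·2^i mod 31: γ_0=11, γ_1=22, γ_2=13 (in table at j=1).
x = i·n + j = 2·6 + 1 = 13.
Check: 13^13 ≡ 11 (mod 31).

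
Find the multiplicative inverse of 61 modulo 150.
91

gcd(61, 150) = 1, so the inverse exists.
Extended Euclidean algorithm on (150, 61):
150 = 2 × 61 + 28  ⟹  28 = (1)·150 + (-2)·61
61 = 2 × 28 + 5  ⟹  5 = (-2)·150 + (5)·61
28 = 5 × 5 + 3  ⟹  3 = (11)·150 + (-27)·61
5 = 1 × 3 + 2  ⟹  2 = (-13)·150 + (32)·61
3 = 1 × 2 + 1  ⟹  1 = (24)·150 + (-59)·61
So (-59)·61 ≡ 1 (mod 150), i.e. 61^(-1) ≡ -59 ≡ 91 (mod 150).
Check: 61 × 91 = 5551 ≡ 1 (mod 150)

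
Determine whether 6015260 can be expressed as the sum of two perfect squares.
Not possible

Factorization: 6015260 = 2^2 × 5 × 67^3
By Fermat: n is sum of two squares iff every prime p ≡ 3 (mod 4) appears to even power.
Prime(s) ≡ 3 (mod 4) with odd exponent: [(67, 3)]
Therefore 6015260 cannot be expressed as a² + b².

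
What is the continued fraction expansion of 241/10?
[24; 10]

Euclidean algorithm steps:
241 = 24 × 10 + 1
10 = 10 × 1 + 0
Continued fraction: [24; 10]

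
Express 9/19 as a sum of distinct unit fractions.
1/3 + 1/8 + 1/66 + 1/5016

Greedy algorithm:
9/19: ceiling(19/9) = 3, use 1/3
8/57: ceiling(57/8) = 8, use 1/8
7/456: ceiling(456/7) = 66, use 1/66
1/5016: ceiling(5016/1) = 5016, use 1/5016
Result: 9/19 = 1/3 + 1/8 + 1/66 + 1/5016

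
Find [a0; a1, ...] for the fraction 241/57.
[4; 4, 2, 1, 1, 2]

Euclidean algorithm steps:
241 = 4 × 57 + 13
57 = 4 × 13 + 5
13 = 2 × 5 + 3
5 = 1 × 3 + 2
3 = 1 × 2 + 1
2 = 2 × 1 + 0
Continued fraction: [4; 4, 2, 1, 1, 2]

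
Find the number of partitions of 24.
1575

p(n) counts ways to write n as a sum of positive integers (order ignored).
Euler's pentagonal recurrence: p(k) = p(k-1) + p(k-2) - p(k-5) - p(k-7) + p(k-12) + p(k-15) - ... (offsets j(3j∓1)/2, signs ++--, p(0)=1, p(<0)=0).
DP table for k = 0..23: p(0)=1, p(1)=1, p(2)=2, p(3)=3, p(4)=5, p(5)=7, p(6)=11, p(7)=15, p(8)=22, p(9)=30, p(10)=42, p(11)=56, p(12)=77, p(13)=101, p(14)=135, p(15)=176, p(16)=231, p(17)=297, p(18)=385, p(19)=490, p(20)=627, p(21)=792, p(22)=1002, p(23)=1255.
Final step: p(24) = p(23) + p(22) - p(19) - p(17) + p(12) + p(9) - p(2)
= 1255 + 1002 - 490 - 297 + 77 + 30 - 2
= 1575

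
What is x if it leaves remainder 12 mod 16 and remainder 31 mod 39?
460

Using Chinese Remainder Theorem:
M = 16 × 39 = 624
M1 = 39, M2 = 16
y1 = 39^(-1) mod 16 = 7
y2 = 16^(-1) mod 39 = 22
x = (12×39×7 + 31×16×22) mod 624 = 460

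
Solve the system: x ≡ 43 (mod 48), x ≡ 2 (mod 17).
427

Using Chinese Remainder Theorem:
M = 48 × 17 = 816
M1 = 17, M2 = 48
y1 = 17^(-1) mod 48 = 17
y2 = 48^(-1) mod 17 = 11
x = (43×17×17 + 2×48×11) mod 816 = 427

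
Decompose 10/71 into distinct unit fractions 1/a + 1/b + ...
1/8 + 1/64 + 1/4544

Greedy algorithm:
10/71: ceiling(71/10) = 8, use 1/8
9/568: ceiling(568/9) = 64, use 1/64
1/4544: ceiling(4544/1) = 4544, use 1/4544
Result: 10/71 = 1/8 + 1/64 + 1/4544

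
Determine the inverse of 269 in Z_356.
45

gcd(269, 356) = 1, so the inverse exists.
Extended Euclidean algorithm on (356, 269):
356 = 1 × 269 + 87  ⟹  87 = (1)·356 + (-1)·269
269 = 3 × 87 + 8  ⟹  8 = (-3)·356 + (4)·269
87 = 10 × 8 + 7  ⟹  7 = (31)·356 + (-41)·269
8 = 1 × 7 + 1  ⟹  1 = (-34)·356 + (45)·269
So (45)·269 ≡ 1 (mod 356), i.e. 269^(-1) ≡ 45 (mod 356).
Check: 269 × 45 = 12105 ≡ 1 (mod 356)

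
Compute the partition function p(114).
952050665

p(n) counts ways to write n as a sum of positive integers (order ignored).
Euler's pentagonal recurrence: p(k) = p(k-1) + p(k-2) - p(k-5) - p(k-7) + p(k-12) + p(k-15) - ... (offsets j(3j∓1)/2, signs ++--, p(0)=1, p(<0)=0).
DP table for k = 0..113: p(0)=1, p(1)=1, p(2)=2, p(3)=3, p(4)=5, p(5)=7, p(6)=11, p(7)=15, p(8)=22, p(9)=30, p(10)=42, p(11)=56, p(12)=77, p(13)=101, p(14)=135, p(15)=176, p(16)=231, p(17)=297, p(18)=385, p(19)=490, p(20)=627, p(21)=792, p(22)=1002, p(23)=1255, p(24)=1575, p(25)=1958, p(26)=2436, p(27)=3010, p(28)=3718, p(29)=4565, p(30)=5604, p(31)=6842, p(32)=8349, p(33)=10143, p(34)=12310, p(35)=14883, p(36)=17977, p(37)=21637, p(38)=26015, p(39)=31185, p(40)=37338, p(41)=44583, p(42)=53174, p(43)=63261, p(44)=75175, p(45)=89134, p(46)=105558, p(47)=124754, p(48)=147273, p(49)=173525, p(50)=204226, p(51)=239943, p(52)=281589, p(53)=329931, p(54)=386155, p(55)=451276, p(56)=526823, p(57)=614154, p(58)=715220, p(59)=831820, p(60)=966467, p(61)=1121505, p(62)=1300156, p(63)=1505499, p(64)=1741630, p(65)=2012558, p(66)=2323520, p(67)=2679689, p(68)=3087735, p(69)=3554345, p(70)=4087968, p(71)=4697205, p(72)=5392783, p(73)=6185689, p(74)=7089500, p(75)=8118264, p(76)=9289091, p(77)=10619863, p(78)=12132164, p(79)=13848650, p(80)=15796476, p(81)=18004327, p(82)=20506255, p(83)=23338469, p(84)=26543660, p(85)=30167357, p(86)=34262962, p(87)=38887673, p(88)=44108109, p(89)=49995925, p(90)=56634173, p(91)=64112359, p(92)=72533807, p(93)=82010177, p(94)=92669720, p(95)=104651419, p(96)=118114304, p(97)=133230930, p(98)=150198136, p(99)=169229875, p(100)=190569292, p(101)=214481126, p(102)=241265379, p(103)=271248950, p(104)=304801365, p(105)=342325709, p(106)=384276336, p(107)=431149389, p(108)=483502844, p(109)=541946240, p(110)=607163746, p(111)=679903203, p(112)=761002156, p(113)=851376628.
Final step: p(114) = p(113) + p(112) - p(109) - p(107) + p(102) + p(99) - p(92) - p(88) + p(79) + p(74) - p(63) - p(57) + p(44) + p(37) - p(22) - p(14)
= 851376628 + 761002156 - 541946240 - 431149389 + 241265379 + 169229875 - 72533807 - 44108109 + 13848650 + 7089500 - 1505499 - 614154 + 75175 + 21637 - 1002 - 135
= 952050665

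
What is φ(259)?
216

259 = 7 × 37
φ(n) = n × ∏(1 - 1/p) for each prime p dividing n
φ(259) = 259 × (1 - 1/7) × (1 - 1/37) = 216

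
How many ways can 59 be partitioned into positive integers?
831820

p(n) counts ways to write n as a sum of positive integers (order ignored).
Euler's pentagonal recurrence: p(k) = p(k-1) + p(k-2) - p(k-5) - p(k-7) + p(k-12) + p(k-15) - ... (offsets j(3j∓1)/2, signs ++--, p(0)=1, p(<0)=0).
DP table for k = 0..58: p(0)=1, p(1)=1, p(2)=2, p(3)=3, p(4)=5, p(5)=7, p(6)=11, p(7)=15, p(8)=22, p(9)=30, p(10)=42, p(11)=56, p(12)=77, p(13)=101, p(14)=135, p(15)=176, p(16)=231, p(17)=297, p(18)=385, p(19)=490, p(20)=627, p(21)=792, p(22)=1002, p(23)=1255, p(24)=1575, p(25)=1958, p(26)=2436, p(27)=3010, p(28)=3718, p(29)=4565, p(30)=5604, p(31)=6842, p(32)=8349, p(33)=10143, p(34)=12310, p(35)=14883, p(36)=17977, p(37)=21637, p(38)=26015, p(39)=31185, p(40)=37338, p(41)=44583, p(42)=53174, p(43)=63261, p(44)=75175, p(45)=89134, p(46)=105558, p(47)=124754, p(48)=147273, p(49)=173525, p(50)=204226, p(51)=239943, p(52)=281589, p(53)=329931, p(54)=386155, p(55)=451276, p(56)=526823, p(57)=614154, p(58)=715220.
Final step: p(59) = p(58) + p(57) - p(54) - p(52) + p(47) + p(44) - p(37) - p(33) + p(24) + p(19) - p(8) - p(2)
= 715220 + 614154 - 386155 - 281589 + 124754 + 75175 - 21637 - 10143 + 1575 + 490 - 22 - 2
= 831820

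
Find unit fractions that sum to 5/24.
1/5 + 1/120

Greedy algorithm:
5/24: ceiling(24/5) = 5, use 1/5
1/120: ceiling(120/1) = 120, use 1/120
Result: 5/24 = 1/5 + 1/120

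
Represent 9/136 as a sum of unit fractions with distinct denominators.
1/16 + 1/272

Greedy algorithm:
9/136: ceiling(136/9) = 16, use 1/16
1/272: ceiling(272/1) = 272, use 1/272
Result: 9/136 = 1/16 + 1/272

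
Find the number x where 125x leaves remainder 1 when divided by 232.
13

gcd(125, 232) = 1, so the inverse exists.
Extended Euclidean algorithm on (232, 125):
232 = 1 × 125 + 107  ⟹  107 = (1)·232 + (-1)·125
125 = 1 × 107 + 18  ⟹  18 = (-1)·232 + (2)·125
107 = 5 × 18 + 17  ⟹  17 = (6)·232 + (-11)·125
18 = 1 × 17 + 1  ⟹  1 = (-7)·232 + (13)·125
So (13)·125 ≡ 1 (mod 232), i.e. 125^(-1) ≡ 13 (mod 232).
Check: 125 × 13 = 1625 ≡ 1 (mod 232)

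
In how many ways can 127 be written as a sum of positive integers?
3913864295

p(n) counts ways to write n as a sum of positive integers (order ignored).
Euler's pentagonal recurrence: p(k) = p(k-1) + p(k-2) - p(k-5) - p(k-7) + p(k-12) + p(k-15) - ... (offsets j(3j∓1)/2, signs ++--, p(0)=1, p(<0)=0).
DP table for k = 0..126: p(0)=1, p(1)=1, p(2)=2, p(3)=3, p(4)=5, p(5)=7, p(6)=11, p(7)=15, p(8)=22, p(9)=30, p(10)=42, p(11)=56, p(12)=77, p(13)=101, p(14)=135, p(15)=176, p(16)=231, p(17)=297, p(18)=385, p(19)=490, p(20)=627, p(21)=792, p(22)=1002, p(23)=1255, p(24)=1575, p(25)=1958, p(26)=2436, p(27)=3010, p(28)=3718, p(29)=4565, p(30)=5604, p(31)=6842, p(32)=8349, p(33)=10143, p(34)=12310, p(35)=14883, p(36)=17977, p(37)=21637, p(38)=26015, p(39)=31185, p(40)=37338, p(41)=44583, p(42)=53174, p(43)=63261, p(44)=75175, p(45)=89134, p(46)=105558, p(47)=124754, p(48)=147273, p(49)=173525, p(50)=204226, p(51)=239943, p(52)=281589, p(53)=329931, p(54)=386155, p(55)=451276, p(56)=526823, p(57)=614154, p(58)=715220, p(59)=831820, p(60)=966467, p(61)=1121505, p(62)=1300156, p(63)=1505499, p(64)=1741630, p(65)=2012558, p(66)=2323520, p(67)=2679689, p(68)=3087735, p(69)=3554345, p(70)=4087968, p(71)=4697205, p(72)=5392783, p(73)=6185689, p(74)=7089500, p(75)=8118264, p(76)=9289091, p(77)=10619863, p(78)=12132164, p(79)=13848650, p(80)=15796476, p(81)=18004327, p(82)=20506255, p(83)=23338469, p(84)=26543660, p(85)=30167357, p(86)=34262962, p(87)=38887673, p(88)=44108109, p(89)=49995925, p(90)=56634173, p(91)=64112359, p(92)=72533807, p(93)=82010177, p(94)=92669720, p(95)=104651419, p(96)=118114304, p(97)=133230930, p(98)=150198136, p(99)=169229875, p(100)=190569292, p(101)=214481126, p(102)=241265379, p(103)=271248950, p(104)=304801365, p(105)=342325709, p(106)=384276336, p(107)=431149389, p(108)=483502844, p(109)=541946240, p(110)=607163746, p(111)=679903203, p(112)=761002156, p(113)=851376628, p(114)=952050665, p(115)=1064144451, p(116)=1188908248, p(117)=1327710076, p(118)=1482074143, p(119)=1653668665, p(120)=1844349560, p(121)=2056148051, p(122)=2291320912, p(123)=2552338241, p(124)=2841940500, p(125)=3163127352, p(126)=3519222692.
Final step: p(127) = p(126) + p(125) - p(122) - p(120) + p(115) + p(112) - p(105) - p(101) + p(92) + p(87) - p(76) - p(70) + p(57) + p(50) - p(35) - p(27) + p(10) + p(1)
= 3519222692 + 3163127352 - 2291320912 - 1844349560 + 1064144451 + 761002156 - 342325709 - 214481126 + 72533807 + 38887673 - 9289091 - 4087968 + 614154 + 204226 - 14883 - 3010 + 42 + 1
= 3913864295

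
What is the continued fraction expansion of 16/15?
[1; 15]

Euclidean algorithm steps:
16 = 1 × 15 + 1
15 = 15 × 1 + 0
Continued fraction: [1; 15]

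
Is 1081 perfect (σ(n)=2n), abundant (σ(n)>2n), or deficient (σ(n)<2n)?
deficient

Proper divisors of 1081: sum = 1 + 23 + 47 = 71
Since 71 < 1081, 1081 is deficient.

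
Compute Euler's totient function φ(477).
312

477 = 3^2 × 53
φ(n) = n × ∏(1 - 1/p) for each prime p dividing n
φ(477) = 477 × (1 - 1/3) × (1 - 1/53) = 312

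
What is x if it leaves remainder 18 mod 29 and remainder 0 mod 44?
308

Using Chinese Remainder Theorem:
M = 29 × 44 = 1276
M1 = 44, M2 = 29
y1 = 44^(-1) mod 29 = 2
y2 = 29^(-1) mod 44 = 41
x = (18×44×2 + 0×29×41) mod 1276 = 308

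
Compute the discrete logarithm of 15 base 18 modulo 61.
16

Baby-step giant-step with step n = ⌈√61⌉ = 8.
Baby steps 18^j mod 61 (j:value) for j=0..7: 0:1, 1:18, 2:19, 3:37, 4:56, 5:32, 6:27, 7:59.
Giant-step multiplier: 18^(-8) ≡ 18^(60-8) = 18^52 ≡ 22 (mod 61).
Giant steps γ_i = 15·22^i mod 61: γ_0=15, γ_1=25, γ_2=1 (in table at j=0).
x = i·n + j = 2·8 + 0 = 16.
Check: 18^16 ≡ 15 (mod 61).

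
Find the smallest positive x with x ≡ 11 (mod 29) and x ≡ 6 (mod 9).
69

Using Chinese Remainder Theorem:
M = 29 × 9 = 261
M1 = 9, M2 = 29
y1 = 9^(-1) mod 29 = 13
y2 = 29^(-1) mod 9 = 5
x = (11×9×13 + 6×29×5) mod 261 = 69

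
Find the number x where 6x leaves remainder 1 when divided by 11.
2

gcd(6, 11) = 1, so the inverse exists.
Extended Euclidean algorithm on (11, 6):
11 = 1 × 6 + 5  ⟹  5 = (1)·11 + (-1)·6
6 = 1 × 5 + 1  ⟹  1 = (-1)·11 + (2)·6
So (2)·6 ≡ 1 (mod 11), i.e. 6^(-1) ≡ 2 (mod 11).
Check: 6 × 2 = 12 ≡ 1 (mod 11)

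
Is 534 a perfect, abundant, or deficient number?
abundant

Proper divisors of 534: sum = 1 + 2 + 3 + 6 + 89 + 178 + 267 = 546
Since 546 > 534, 534 is abundant.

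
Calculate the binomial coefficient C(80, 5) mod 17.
10

Using Lucas' theorem:
Write n=80 and k=5 in base 17:
n in base 17: [4, 12]
k in base 17: [0, 5]
C(80,5) mod 17 = ∏ C(n_i, k_i) mod 17
Digit binomials (mod 17): C(4,0) = 1; C(12,5) = 792 ≡ 10
Product: 1 × 10 = 10 ≡ 10 (mod 17)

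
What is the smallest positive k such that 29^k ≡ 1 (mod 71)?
35

71 is prime, so ord(29) divides φ(71) = 70.
Divisors of 70: 1, 2, 5, 7, 10, 14, 35, 70.
Repeated squaring: 29^1 ≡ 29, 29^2 ≡ 60, 29^4 ≡ 50, 29^8 ≡ 15, 29^16 ≡ 12, 29^32 ≡ 2, 29^64 ≡ 4 (mod 71).
Test 29^d mod 71 for each divisor d in increasing order:
29^1 ≡ 29
29^2 ≡ 60
29^5 = 29^4·29^1 ≡ 30
29^7 = 29^4·29^2·29^1 ≡ 25
29^10 = 29^8·29^2 ≡ 48
29^14 = 29^8·29^4·29^2 ≡ 57
29^35 = 29^32·29^2·29^1 ≡ 1  ← first divisor giving 1
The order is 35.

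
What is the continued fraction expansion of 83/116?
[0; 1, 2, 1, 1, 16]

Euclidean algorithm steps:
83 = 0 × 116 + 83
116 = 1 × 83 + 33
83 = 2 × 33 + 17
33 = 1 × 17 + 16
17 = 1 × 16 + 1
16 = 16 × 1 + 0
Continued fraction: [0; 1, 2, 1, 1, 16]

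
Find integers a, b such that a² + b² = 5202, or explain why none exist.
21² + 69² (a=21, b=69)

Factorization: 5202 = 2 × 3^2 × 17^2
By Fermat: n is sum of two squares iff every prime p ≡ 3 (mod 4) appears to even power.
All primes ≡ 3 (mod 4) appear to even power.
Search a = 0, 1, 2, … for 5202 - a² a perfect square: first hit at a = 21: 5202 - 441 = 4761 = 69².
5202 = 21² + 69² = 441 + 4761 ✓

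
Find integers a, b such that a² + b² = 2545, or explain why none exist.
12² + 49² (a=12, b=49)

Factorization: 2545 = 5 × 509
By Fermat: n is sum of two squares iff every prime p ≡ 3 (mod 4) appears to even power.
All primes ≡ 3 (mod 4) appear to even power.
Search a = 0, 1, 2, … for 2545 - a² a perfect square: first hit at a = 12: 2545 - 144 = 2401 = 49².
2545 = 12² + 49² = 144 + 2401 ✓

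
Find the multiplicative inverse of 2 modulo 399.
200

gcd(2, 399) = 1, so the inverse exists.
Extended Euclidean algorithm on (399, 2):
399 = 199 × 2 + 1  ⟹  1 = (1)·399 + (-199)·2
So (-199)·2 ≡ 1 (mod 399), i.e. 2^(-1) ≡ -199 ≡ 200 (mod 399).
Check: 2 × 200 = 400 ≡ 1 (mod 399)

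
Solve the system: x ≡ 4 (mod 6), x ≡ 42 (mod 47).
136

Using Chinese Remainder Theorem:
M = 6 × 47 = 282
M1 = 47, M2 = 6
y1 = 47^(-1) mod 6 = 5
y2 = 6^(-1) mod 47 = 8
x = (4×47×5 + 42×6×8) mod 282 = 136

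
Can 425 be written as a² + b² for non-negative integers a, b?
5² + 20² (a=5, b=20)

Factorization: 425 = 5^2 × 17
By Fermat: n is sum of two squares iff every prime p ≡ 3 (mod 4) appears to even power.
All primes ≡ 3 (mod 4) appear to even power.
Search a = 0, 1, 2, … for 425 - a² a perfect square: first hit at a = 5: 425 - 25 = 400 = 20².
425 = 5² + 20² = 25 + 400 ✓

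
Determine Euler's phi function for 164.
80

164 = 2^2 × 41
φ(n) = n × ∏(1 - 1/p) for each prime p dividing n
φ(164) = 164 × (1 - 1/2) × (1 - 1/41) = 80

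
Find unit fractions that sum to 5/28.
1/6 + 1/84

Greedy algorithm:
5/28: ceiling(28/5) = 6, use 1/6
1/84: ceiling(84/1) = 84, use 1/84
Result: 5/28 = 1/6 + 1/84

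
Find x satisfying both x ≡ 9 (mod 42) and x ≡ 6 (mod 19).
177

Using Chinese Remainder Theorem:
M = 42 × 19 = 798
M1 = 19, M2 = 42
y1 = 19^(-1) mod 42 = 31
y2 = 42^(-1) mod 19 = 5
x = (9×19×31 + 6×42×5) mod 798 = 177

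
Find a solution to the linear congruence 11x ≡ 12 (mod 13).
x ≡ 7 (mod 13)

gcd(11, 13) = 1, which divides 12, so solutions exist.
Find 11^(-1) mod 13 by the extended Euclidean algorithm:
13 = 1 × 11 + 2  ⟹  2 = (1)·13 + (-1)·11
11 = 5 × 2 + 1  ⟹  1 = (-5)·13 + (6)·11
So (6)·11 ≡ 1 (mod 13), i.e. 11^(-1) ≡ 6 (mod 13).
x ≡ 6 × 12 = 72 ≡ 7 (mod 13).
Check: 11 × 7 = 77 ≡ 12 (mod 13).
Unique solution: x ≡ 7 (mod 13)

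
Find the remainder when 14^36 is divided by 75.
61

Repeated squaring. Binary of 36 = 100100.
14^1 ≡ 14 (mod 75); 14^2 ≡ 46 (mod 75); 14^4 ≡ 16 (mod 75); 14^8 ≡ 31 (mod 75); 14^16 ≡ 61 (mod 75); 14^32 ≡ 46 (mod 75)
14^36 = 14^4 × 14^32 ≡ 61 (mod 75)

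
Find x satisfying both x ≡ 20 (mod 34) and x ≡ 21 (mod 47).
632

Using Chinese Remainder Theorem:
M = 34 × 47 = 1598
M1 = 47, M2 = 34
y1 = 47^(-1) mod 34 = 21
y2 = 34^(-1) mod 47 = 18
x = (20×47×21 + 21×34×18) mod 1598 = 632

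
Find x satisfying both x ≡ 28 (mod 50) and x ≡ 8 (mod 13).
528

Using Chinese Remainder Theorem:
M = 50 × 13 = 650
M1 = 13, M2 = 50
y1 = 13^(-1) mod 50 = 27
y2 = 50^(-1) mod 13 = 6
x = (28×13×27 + 8×50×6) mod 650 = 528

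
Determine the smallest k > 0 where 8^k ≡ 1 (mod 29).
28

29 is prime, so ord(8) divides φ(29) = 28.
Divisors of 28: 1, 2, 4, 7, 14, 28.
Repeated squaring: 8^1 ≡ 8, 8^2 ≡ 6, 8^4 ≡ 7, 8^8 ≡ 20, 8^16 ≡ 23 (mod 29).
Test 8^d mod 29 for each divisor d in increasing order:
8^1 ≡ 8
8^2 ≡ 6
8^4 ≡ 7
8^7 = 8^4·8^2·8^1 ≡ 17
8^14 = 8^8·8^4·8^2 ≡ 28
8^28 = 8^16·8^8·8^4 ≡ 1  ← first divisor giving 1
The order is 28.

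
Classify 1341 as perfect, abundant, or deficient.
deficient

Proper divisors of 1341: sum = 1 + 3 + 9 + 149 + 447 = 609
Since 609 < 1341, 1341 is deficient.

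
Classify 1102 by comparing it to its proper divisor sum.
deficient

Proper divisors of 1102: sum = 1 + 2 + 19 + 29 + 38 + 58 + 551 = 698
Since 698 < 1102, 1102 is deficient.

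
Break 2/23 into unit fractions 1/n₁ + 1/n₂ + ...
1/12 + 1/276

Greedy algorithm:
2/23: ceiling(23/2) = 12, use 1/12
1/276: ceiling(276/1) = 276, use 1/276
Result: 2/23 = 1/12 + 1/276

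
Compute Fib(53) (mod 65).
28

Matrix identity: Q^n = [[F_(n+1), F_n], [F_n, F_(n-1)]] with Q = [[1,1],[1,0]].
n = 53 = 110101₂. Square-and-multiply, entries mod 65:
Q^1 = [[1,1],[1,0]]
Q^3 = (Q^1)²·Q = [[3,2],[2,1]]
Q^6 = (Q^3)² = [[13,8],[8,5]]
Q^13 = (Q^6)²·Q = [[52,38],[38,14]]
Q^26 = (Q^13)² = [[53,38],[38,15]]
Q^53 = (Q^26)²·Q = [[12,28],[28,49]]
F_53 mod 65 = Q^53[0][1] = 28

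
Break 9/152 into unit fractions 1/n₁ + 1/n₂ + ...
1/17 + 1/2584

Greedy algorithm:
9/152: ceiling(152/9) = 17, use 1/17
1/2584: ceiling(2584/1) = 2584, use 1/2584
Result: 9/152 = 1/17 + 1/2584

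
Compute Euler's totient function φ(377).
336

377 = 13 × 29
φ(n) = n × ∏(1 - 1/p) for each prime p dividing n
φ(377) = 377 × (1 - 1/13) × (1 - 1/29) = 336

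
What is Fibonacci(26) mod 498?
379

Matrix identity: Q^n = [[F_(n+1), F_n], [F_n, F_(n-1)]] with Q = [[1,1],[1,0]].
n = 26 = 11010₂. Square-and-multiply, entries mod 498:
Q^1 = [[1,1],[1,0]]
Q^3 = (Q^1)²·Q = [[3,2],[2,1]]
Q^6 = (Q^3)² = [[13,8],[8,5]]
Q^13 = (Q^6)²·Q = [[377,233],[233,144]]
Q^26 = (Q^13)² = [[206,379],[379,325]]
F_26 mod 498 = Q^26[0][1] = 379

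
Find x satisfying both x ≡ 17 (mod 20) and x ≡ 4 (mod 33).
37

Using Chinese Remainder Theorem:
M = 20 × 33 = 660
M1 = 33, M2 = 20
y1 = 33^(-1) mod 20 = 17
y2 = 20^(-1) mod 33 = 5
x = (17×33×17 + 4×20×5) mod 660 = 37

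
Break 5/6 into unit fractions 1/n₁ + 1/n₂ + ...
1/2 + 1/3

Greedy algorithm:
5/6: ceiling(6/5) = 2, use 1/2
1/3: ceiling(3/1) = 3, use 1/3
Result: 5/6 = 1/2 + 1/3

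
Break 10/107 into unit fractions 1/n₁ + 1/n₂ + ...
1/11 + 1/393 + 1/231281 + 1/106981570641

Greedy algorithm:
10/107: ceiling(107/10) = 11, use 1/11
3/1177: ceiling(1177/3) = 393, use 1/393
2/462561: ceiling(462561/2) = 231281, use 1/231281
1/106981570641: ceiling(106981570641/1) = 106981570641, use 1/106981570641
Result: 10/107 = 1/11 + 1/393 + 1/231281 + 1/106981570641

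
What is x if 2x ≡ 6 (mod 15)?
x ≡ 3 (mod 15)

gcd(2, 15) = 1, which divides 6, so solutions exist.
Find 2^(-1) mod 15 by the extended Euclidean algorithm:
15 = 7 × 2 + 1  ⟹  1 = (1)·15 + (-7)·2
So (-7)·2 ≡ 1 (mod 15), i.e. 2^(-1) ≡ -7 ≡ 8 (mod 15).
x ≡ 8 × 6 = 48 ≡ 3 (mod 15).
Check: 2 × 3 = 6 ≡ 6 (mod 15).
Unique solution: x ≡ 3 (mod 15)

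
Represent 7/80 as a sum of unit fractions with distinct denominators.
1/12 + 1/240

Greedy algorithm:
7/80: ceiling(80/7) = 12, use 1/12
1/240: ceiling(240/1) = 240, use 1/240
Result: 7/80 = 1/12 + 1/240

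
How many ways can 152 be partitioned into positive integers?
49686288421

p(n) counts ways to write n as a sum of positive integers (order ignored).
Euler's pentagonal recurrence: p(k) = p(k-1) + p(k-2) - p(k-5) - p(k-7) + p(k-12) + p(k-15) - ... (offsets j(3j∓1)/2, signs ++--, p(0)=1, p(<0)=0).
DP table for k = 0..151: p(0)=1, p(1)=1, p(2)=2, p(3)=3, p(4)=5, p(5)=7, p(6)=11, p(7)=15, p(8)=22, p(9)=30, p(10)=42, p(11)=56, p(12)=77, p(13)=101, p(14)=135, p(15)=176, p(16)=231, p(17)=297, p(18)=385, p(19)=490, p(20)=627, p(21)=792, p(22)=1002, p(23)=1255, p(24)=1575, p(25)=1958, p(26)=2436, p(27)=3010, p(28)=3718, p(29)=4565, p(30)=5604, p(31)=6842, p(32)=8349, p(33)=10143, p(34)=12310, p(35)=14883, p(36)=17977, p(37)=21637, p(38)=26015, p(39)=31185, p(40)=37338, p(41)=44583, p(42)=53174, p(43)=63261, p(44)=75175, p(45)=89134, p(46)=105558, p(47)=124754, p(48)=147273, p(49)=173525, p(50)=204226, p(51)=239943, p(52)=281589, p(53)=329931, p(54)=386155, p(55)=451276, p(56)=526823, p(57)=614154, p(58)=715220, p(59)=831820, p(60)=966467, p(61)=1121505, p(62)=1300156, p(63)=1505499, p(64)=1741630, p(65)=2012558, p(66)=2323520, p(67)=2679689, p(68)=3087735, p(69)=3554345, p(70)=4087968, p(71)=4697205, p(72)=5392783, p(73)=6185689, p(74)=7089500, p(75)=8118264, p(76)=9289091, p(77)=10619863, p(78)=12132164, p(79)=13848650, p(80)=15796476, p(81)=18004327, p(82)=20506255, p(83)=23338469, p(84)=26543660, p(85)=30167357, p(86)=34262962, p(87)=38887673, p(88)=44108109, p(89)=49995925, p(90)=56634173, p(91)=64112359, p(92)=72533807, p(93)=82010177, p(94)=92669720, p(95)=104651419, p(96)=118114304, p(97)=133230930, p(98)=150198136, p(99)=169229875, p(100)=190569292, p(101)=214481126, p(102)=241265379, p(103)=271248950, p(104)=304801365, p(105)=342325709, p(106)=384276336, p(107)=431149389, p(108)=483502844, p(109)=541946240, p(110)=607163746, p(111)=679903203, p(112)=761002156, p(113)=851376628, p(114)=952050665, p(115)=1064144451, p(116)=1188908248, p(117)=1327710076, p(118)=1482074143, p(119)=1653668665, p(120)=1844349560, p(121)=2056148051, p(122)=2291320912, p(123)=2552338241, p(124)=2841940500, p(125)=3163127352, p(126)=3519222692, p(127)=3913864295, p(128)=4351078600, p(129)=4835271870, p(130)=5371315400, p(131)=5964539504, p(132)=6620830889, p(133)=7346629512, p(134)=8149040695, p(135)=9035836076, p(136)=10015581680, p(137)=11097645016, p(138)=12292341831, p(139)=13610949895, p(140)=15065878135, p(141)=16670689208, p(142)=18440293320, p(143)=20390982757, p(144)=22540654445, p(145)=24908858009, p(146)=27517052599, p(147)=30388671978, p(148)=33549419497, p(149)=37027355200, p(150)=40853235313, p(151)=45060624582.
Final step: p(152) = p(151) + p(150) - p(147) - p(145) + p(140) + p(137) - p(130) - p(126) + p(117) + p(112) - p(101) - p(95) + p(82) + p(75) - p(60) - p(52) + p(35) + p(26) - p(7)
= 45060624582 + 40853235313 - 30388671978 - 24908858009 + 15065878135 + 11097645016 - 5371315400 - 3519222692 + 1327710076 + 761002156 - 214481126 - 104651419 + 20506255 + 8118264 - 966467 - 281589 + 14883 + 2436 - 15
= 49686288421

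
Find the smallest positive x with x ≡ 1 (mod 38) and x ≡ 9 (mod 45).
1179

Using Chinese Remainder Theorem:
M = 38 × 45 = 1710
M1 = 45, M2 = 38
y1 = 45^(-1) mod 38 = 11
y2 = 38^(-1) mod 45 = 32
x = (1×45×11 + 9×38×32) mod 1710 = 1179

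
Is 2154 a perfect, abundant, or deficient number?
abundant

Proper divisors of 2154: sum = 1 + 2 + 3 + 6 + 359 + 718 + 1077 = 2166
Since 2166 > 2154, 2154 is abundant.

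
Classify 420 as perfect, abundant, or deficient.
abundant

Proper divisors of 420: sum = 1 + 2 + 3 + 4 + 5 + 6 + 7 + 10 + ... + 84 + 105 + 140 + 210 (23 divisors) = 924
Since 924 > 420, 420 is abundant.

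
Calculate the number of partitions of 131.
5964539504

p(n) counts ways to write n as a sum of positive integers (order ignored).
Euler's pentagonal recurrence: p(k) = p(k-1) + p(k-2) - p(k-5) - p(k-7) + p(k-12) + p(k-15) - ... (offsets j(3j∓1)/2, signs ++--, p(0)=1, p(<0)=0).
DP table for k = 0..130: p(0)=1, p(1)=1, p(2)=2, p(3)=3, p(4)=5, p(5)=7, p(6)=11, p(7)=15, p(8)=22, p(9)=30, p(10)=42, p(11)=56, p(12)=77, p(13)=101, p(14)=135, p(15)=176, p(16)=231, p(17)=297, p(18)=385, p(19)=490, p(20)=627, p(21)=792, p(22)=1002, p(23)=1255, p(24)=1575, p(25)=1958, p(26)=2436, p(27)=3010, p(28)=3718, p(29)=4565, p(30)=5604, p(31)=6842, p(32)=8349, p(33)=10143, p(34)=12310, p(35)=14883, p(36)=17977, p(37)=21637, p(38)=26015, p(39)=31185, p(40)=37338, p(41)=44583, p(42)=53174, p(43)=63261, p(44)=75175, p(45)=89134, p(46)=105558, p(47)=124754, p(48)=147273, p(49)=173525, p(50)=204226, p(51)=239943, p(52)=281589, p(53)=329931, p(54)=386155, p(55)=451276, p(56)=526823, p(57)=614154, p(58)=715220, p(59)=831820, p(60)=966467, p(61)=1121505, p(62)=1300156, p(63)=1505499, p(64)=1741630, p(65)=2012558, p(66)=2323520, p(67)=2679689, p(68)=3087735, p(69)=3554345, p(70)=4087968, p(71)=4697205, p(72)=5392783, p(73)=6185689, p(74)=7089500, p(75)=8118264, p(76)=9289091, p(77)=10619863, p(78)=12132164, p(79)=13848650, p(80)=15796476, p(81)=18004327, p(82)=20506255, p(83)=23338469, p(84)=26543660, p(85)=30167357, p(86)=34262962, p(87)=38887673, p(88)=44108109, p(89)=49995925, p(90)=56634173, p(91)=64112359, p(92)=72533807, p(93)=82010177, p(94)=92669720, p(95)=104651419, p(96)=118114304, p(97)=133230930, p(98)=150198136, p(99)=169229875, p(100)=190569292, p(101)=214481126, p(102)=241265379, p(103)=271248950, p(104)=304801365, p(105)=342325709, p(106)=384276336, p(107)=431149389, p(108)=483502844, p(109)=541946240, p(110)=607163746, p(111)=679903203, p(112)=761002156, p(113)=851376628, p(114)=952050665, p(115)=1064144451, p(116)=1188908248, p(117)=1327710076, p(118)=1482074143, p(119)=1653668665, p(120)=1844349560, p(121)=2056148051, p(122)=2291320912, p(123)=2552338241, p(124)=2841940500, p(125)=3163127352, p(126)=3519222692, p(127)=3913864295, p(128)=4351078600, p(129)=4835271870, p(130)=5371315400.
Final step: p(131) = p(130) + p(129) - p(126) - p(124) + p(119) + p(116) - p(109) - p(105) + p(96) + p(91) - p(80) - p(74) + p(61) + p(54) - p(39) - p(31) + p(14) + p(5)
= 5371315400 + 4835271870 - 3519222692 - 2841940500 + 1653668665 + 1188908248 - 541946240 - 342325709 + 118114304 + 64112359 - 15796476 - 7089500 + 1121505 + 386155 - 31185 - 6842 + 135 + 7
= 5964539504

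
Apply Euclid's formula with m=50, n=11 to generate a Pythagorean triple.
(2379, 1100, 2621)

Euclid's formula: a = m² - n², b = 2mn, c = m² + n²
m = 50, n = 11
a = 50² - 11² = 2500 - 121 = 2379
b = 2 × 50 × 11 = 1100
c = 50² + 11² = 2500 + 121 = 2621
Verification: 2379² + 1100² = 5659641 + 1210000 = 6869641 = 2621² ✓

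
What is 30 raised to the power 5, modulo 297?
54

Repeated squaring. Binary of 5 = 101.
30^1 ≡ 30 (mod 297); 30^2 ≡ 9 (mod 297); 30^4 ≡ 81 (mod 297)
30^5 = 30^1 × 30^4 ≡ 54 (mod 297)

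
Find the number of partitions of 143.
20390982757

p(n) counts ways to write n as a sum of positive integers (order ignored).
Euler's pentagonal recurrence: p(k) = p(k-1) + p(k-2) - p(k-5) - p(k-7) + p(k-12) + p(k-15) - ... (offsets j(3j∓1)/2, signs ++--, p(0)=1, p(<0)=0).
DP table for k = 0..142: p(0)=1, p(1)=1, p(2)=2, p(3)=3, p(4)=5, p(5)=7, p(6)=11, p(7)=15, p(8)=22, p(9)=30, p(10)=42, p(11)=56, p(12)=77, p(13)=101, p(14)=135, p(15)=176, p(16)=231, p(17)=297, p(18)=385, p(19)=490, p(20)=627, p(21)=792, p(22)=1002, p(23)=1255, p(24)=1575, p(25)=1958, p(26)=2436, p(27)=3010, p(28)=3718, p(29)=4565, p(30)=5604, p(31)=6842, p(32)=8349, p(33)=10143, p(34)=12310, p(35)=14883, p(36)=17977, p(37)=21637, p(38)=26015, p(39)=31185, p(40)=37338, p(41)=44583, p(42)=53174, p(43)=63261, p(44)=75175, p(45)=89134, p(46)=105558, p(47)=124754, p(48)=147273, p(49)=173525, p(50)=204226, p(51)=239943, p(52)=281589, p(53)=329931, p(54)=386155, p(55)=451276, p(56)=526823, p(57)=614154, p(58)=715220, p(59)=831820, p(60)=966467, p(61)=1121505, p(62)=1300156, p(63)=1505499, p(64)=1741630, p(65)=2012558, p(66)=2323520, p(67)=2679689, p(68)=3087735, p(69)=3554345, p(70)=4087968, p(71)=4697205, p(72)=5392783, p(73)=6185689, p(74)=7089500, p(75)=8118264, p(76)=9289091, p(77)=10619863, p(78)=12132164, p(79)=13848650, p(80)=15796476, p(81)=18004327, p(82)=20506255, p(83)=23338469, p(84)=26543660, p(85)=30167357, p(86)=34262962, p(87)=38887673, p(88)=44108109, p(89)=49995925, p(90)=56634173, p(91)=64112359, p(92)=72533807, p(93)=82010177, p(94)=92669720, p(95)=104651419, p(96)=118114304, p(97)=133230930, p(98)=150198136, p(99)=169229875, p(100)=190569292, p(101)=214481126, p(102)=241265379, p(103)=271248950, p(104)=304801365, p(105)=342325709, p(106)=384276336, p(107)=431149389, p(108)=483502844, p(109)=541946240, p(110)=607163746, p(111)=679903203, p(112)=761002156, p(113)=851376628, p(114)=952050665, p(115)=1064144451, p(116)=1188908248, p(117)=1327710076, p(118)=1482074143, p(119)=1653668665, p(120)=1844349560, p(121)=2056148051, p(122)=2291320912, p(123)=2552338241, p(124)=2841940500, p(125)=3163127352, p(126)=3519222692, p(127)=3913864295, p(128)=4351078600, p(129)=4835271870, p(130)=5371315400, p(131)=5964539504, p(132)=6620830889, p(133)=7346629512, p(134)=8149040695, p(135)=9035836076, p(136)=10015581680, p(137)=11097645016, p(138)=12292341831, p(139)=13610949895, p(140)=15065878135, p(141)=16670689208, p(142)=18440293320.
Final step: p(143) = p(142) + p(141) - p(138) - p(136) + p(131) + p(128) - p(121) - p(117) + p(108) + p(103) - p(92) - p(86) + p(73) + p(66) - p(51) - p(43) + p(26) + p(17)
= 18440293320 + 16670689208 - 12292341831 - 10015581680 + 5964539504 + 4351078600 - 2056148051 - 1327710076 + 483502844 + 271248950 - 72533807 - 34262962 + 6185689 + 2323520 - 239943 - 63261 + 2436 + 297
= 20390982757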